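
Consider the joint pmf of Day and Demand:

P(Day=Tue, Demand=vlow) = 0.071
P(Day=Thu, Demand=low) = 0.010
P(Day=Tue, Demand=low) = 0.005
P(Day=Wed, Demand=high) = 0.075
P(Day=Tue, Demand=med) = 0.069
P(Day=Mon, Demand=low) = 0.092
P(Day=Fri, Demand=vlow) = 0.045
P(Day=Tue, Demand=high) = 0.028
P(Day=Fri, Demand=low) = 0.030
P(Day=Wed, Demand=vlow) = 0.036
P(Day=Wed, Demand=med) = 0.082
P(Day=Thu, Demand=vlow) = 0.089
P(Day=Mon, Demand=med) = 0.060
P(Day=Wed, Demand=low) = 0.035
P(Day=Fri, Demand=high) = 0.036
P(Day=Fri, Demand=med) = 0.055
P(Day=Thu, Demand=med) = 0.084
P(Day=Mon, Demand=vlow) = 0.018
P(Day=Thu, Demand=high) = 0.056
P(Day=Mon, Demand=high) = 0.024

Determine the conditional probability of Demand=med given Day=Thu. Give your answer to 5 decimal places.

0.35146

P(Day=Thu) = 0.089 + 0.010 + 0.084 + 0.056 = 0.239.
P(Demand=med | Day=Thu) = 0.084/0.239 = 0.35146.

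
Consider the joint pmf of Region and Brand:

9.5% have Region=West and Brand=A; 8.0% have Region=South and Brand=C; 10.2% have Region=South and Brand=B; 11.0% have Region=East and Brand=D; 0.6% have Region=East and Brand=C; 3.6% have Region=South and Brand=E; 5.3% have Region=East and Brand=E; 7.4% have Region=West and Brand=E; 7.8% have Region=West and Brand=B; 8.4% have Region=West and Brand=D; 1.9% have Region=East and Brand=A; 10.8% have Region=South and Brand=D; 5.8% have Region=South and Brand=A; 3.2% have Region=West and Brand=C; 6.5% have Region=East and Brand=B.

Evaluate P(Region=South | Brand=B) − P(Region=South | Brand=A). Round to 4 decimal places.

P(Brand=B) = 0.102 + 0.065 + 0.078 = 0.245; P(Region=South | Brand=B) = 0.102/0.245 = 0.41633.
P(Brand=A) = 0.058 + 0.019 + 0.095 = 0.172; P(Region=South | Brand=A) = 0.058/0.172 = 0.33721.
Difference = 0.0791.

0.0791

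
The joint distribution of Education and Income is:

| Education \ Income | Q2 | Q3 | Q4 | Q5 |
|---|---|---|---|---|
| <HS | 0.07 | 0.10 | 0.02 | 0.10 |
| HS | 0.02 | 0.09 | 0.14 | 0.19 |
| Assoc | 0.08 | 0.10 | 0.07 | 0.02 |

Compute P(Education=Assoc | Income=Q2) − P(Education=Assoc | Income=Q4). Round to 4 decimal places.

0.1662

P(Income=Q2) = 0.07 + 0.02 + 0.08 = 0.17; P(Education=Assoc | Income=Q2) = 0.08/0.17 = 0.47059.
P(Income=Q4) = 0.02 + 0.14 + 0.07 = 0.23; P(Education=Assoc | Income=Q4) = 0.07/0.23 = 0.30435.
Difference = 0.1662.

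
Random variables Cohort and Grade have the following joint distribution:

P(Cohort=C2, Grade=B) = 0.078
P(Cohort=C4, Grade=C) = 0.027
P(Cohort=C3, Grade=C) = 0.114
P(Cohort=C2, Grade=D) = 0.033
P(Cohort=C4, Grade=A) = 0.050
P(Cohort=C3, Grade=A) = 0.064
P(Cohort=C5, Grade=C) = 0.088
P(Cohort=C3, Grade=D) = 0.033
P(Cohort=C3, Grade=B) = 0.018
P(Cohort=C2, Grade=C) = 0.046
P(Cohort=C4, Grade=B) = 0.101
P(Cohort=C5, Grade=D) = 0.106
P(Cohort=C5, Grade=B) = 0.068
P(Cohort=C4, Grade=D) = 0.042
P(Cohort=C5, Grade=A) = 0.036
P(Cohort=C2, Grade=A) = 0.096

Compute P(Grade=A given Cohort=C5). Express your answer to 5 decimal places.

P(Cohort=C5) = 0.036 + 0.068 + 0.088 + 0.106 = 0.298.
P(Grade=A | Cohort=C5) = 0.036/0.298 = 0.12081.

0.12081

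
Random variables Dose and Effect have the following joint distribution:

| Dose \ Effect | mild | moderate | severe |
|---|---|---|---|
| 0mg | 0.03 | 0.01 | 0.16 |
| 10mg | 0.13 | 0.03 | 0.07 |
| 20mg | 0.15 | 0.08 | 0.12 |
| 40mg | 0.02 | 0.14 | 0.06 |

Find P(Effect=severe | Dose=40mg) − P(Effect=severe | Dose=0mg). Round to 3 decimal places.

-0.527

P(Dose=40mg) = 0.02 + 0.14 + 0.06 = 0.22; P(Effect=severe | Dose=40mg) = 0.06/0.22 = 0.2727.
P(Dose=0mg) = 0.03 + 0.01 + 0.16 = 0.20; P(Effect=severe | Dose=0mg) = 0.16/0.20 = 0.8000.
Difference = -0.527.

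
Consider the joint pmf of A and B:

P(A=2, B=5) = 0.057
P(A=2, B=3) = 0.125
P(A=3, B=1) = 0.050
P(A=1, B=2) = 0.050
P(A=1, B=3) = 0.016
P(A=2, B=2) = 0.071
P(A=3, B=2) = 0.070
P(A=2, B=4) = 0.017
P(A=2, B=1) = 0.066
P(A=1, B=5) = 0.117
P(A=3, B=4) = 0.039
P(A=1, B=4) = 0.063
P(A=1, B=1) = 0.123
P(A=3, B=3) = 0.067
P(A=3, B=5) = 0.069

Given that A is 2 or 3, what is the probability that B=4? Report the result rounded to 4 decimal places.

P(A=2) = 0.066 + 0.071 + 0.125 + 0.017 + 0.057 = 0.336.
P(A=3) = 0.050 + 0.070 + 0.067 + 0.039 + 0.069 = 0.295.
P(A ∈ {2, 3}) = 0.336 + 0.295 = 0.631; P(B=4, A ∈ {2, 3}) = 0.017 + 0.039 = 0.056.
P(B=4 | A ∈ {2, 3}) = 0.056/0.631 = 0.0887.

0.0887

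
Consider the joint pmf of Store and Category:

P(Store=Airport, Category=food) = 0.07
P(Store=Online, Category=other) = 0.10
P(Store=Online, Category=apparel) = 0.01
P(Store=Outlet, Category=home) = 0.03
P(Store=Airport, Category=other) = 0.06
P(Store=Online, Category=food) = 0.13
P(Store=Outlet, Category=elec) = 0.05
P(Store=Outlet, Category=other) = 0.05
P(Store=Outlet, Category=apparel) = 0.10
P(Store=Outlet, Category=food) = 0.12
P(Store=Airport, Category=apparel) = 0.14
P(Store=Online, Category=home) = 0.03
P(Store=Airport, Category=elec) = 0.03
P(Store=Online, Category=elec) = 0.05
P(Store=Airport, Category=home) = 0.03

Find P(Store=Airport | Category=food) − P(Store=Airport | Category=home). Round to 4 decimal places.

-0.1146

P(Category=food) = 0.07 + 0.12 + 0.13 = 0.32; P(Store=Airport | Category=food) = 0.07/0.32 = 0.21875.
P(Category=home) = 0.03 + 0.03 + 0.03 = 0.09; P(Store=Airport | Category=home) = 0.03/0.09 = 0.33333.
Difference = -0.1146.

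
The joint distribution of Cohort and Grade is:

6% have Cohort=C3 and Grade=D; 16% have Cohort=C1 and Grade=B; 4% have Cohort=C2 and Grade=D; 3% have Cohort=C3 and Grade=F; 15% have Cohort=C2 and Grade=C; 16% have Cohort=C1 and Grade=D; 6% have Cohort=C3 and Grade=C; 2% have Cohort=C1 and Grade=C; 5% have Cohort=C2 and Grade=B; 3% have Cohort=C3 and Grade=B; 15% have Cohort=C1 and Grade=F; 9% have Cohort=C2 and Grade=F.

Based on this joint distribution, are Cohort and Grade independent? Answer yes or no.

P(Cohort=C1) = 0.49 and P(Grade=C) = 0.23, so their product is 0.1127, but P(Cohort=C1, Grade=C) = 0.02. Since these differ, Cohort and Grade are not independent.

no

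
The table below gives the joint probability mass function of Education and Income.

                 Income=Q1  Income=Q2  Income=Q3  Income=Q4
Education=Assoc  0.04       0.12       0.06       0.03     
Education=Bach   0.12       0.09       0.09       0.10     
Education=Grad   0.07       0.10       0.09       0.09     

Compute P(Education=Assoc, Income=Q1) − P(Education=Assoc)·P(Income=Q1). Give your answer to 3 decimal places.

-0.018

P(Education=Assoc) = 0.04 + 0.12 + 0.06 + 0.03 = 0.25.
P(Income=Q1) = 0.04 + 0.12 + 0.07 = 0.23.
P(Education=Assoc, Income=Q1) − P(Education=Assoc)P(Income=Q1) = 0.04 − 0.25×0.23 = -0.018.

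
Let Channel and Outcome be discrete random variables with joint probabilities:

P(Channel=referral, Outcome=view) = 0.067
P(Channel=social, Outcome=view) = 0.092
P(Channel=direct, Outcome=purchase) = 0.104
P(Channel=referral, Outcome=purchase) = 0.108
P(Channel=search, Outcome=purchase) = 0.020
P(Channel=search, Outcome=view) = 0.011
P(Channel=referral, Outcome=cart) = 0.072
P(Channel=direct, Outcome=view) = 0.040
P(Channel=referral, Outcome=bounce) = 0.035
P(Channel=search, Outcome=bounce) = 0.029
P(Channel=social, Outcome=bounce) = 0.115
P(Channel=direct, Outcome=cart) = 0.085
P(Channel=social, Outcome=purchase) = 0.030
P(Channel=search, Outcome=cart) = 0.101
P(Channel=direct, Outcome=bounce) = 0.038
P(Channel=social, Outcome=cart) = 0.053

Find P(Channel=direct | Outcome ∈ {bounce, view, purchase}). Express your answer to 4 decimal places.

P(Outcome=bounce) = 0.029 + 0.115 + 0.038 + 0.035 = 0.217.
P(Outcome=view) = 0.011 + 0.092 + 0.040 + 0.067 = 0.210.
P(Outcome=purchase) = 0.020 + 0.030 + 0.104 + 0.108 = 0.262.
P(Outcome ∈ {bounce, view, purchase}) = 0.217 + 0.210 + 0.262 = 0.689; P(Channel=direct, Outcome ∈ {bounce, view, purchase}) = 0.038 + 0.040 + 0.104 = 0.182.
P(Channel=direct | Outcome ∈ {bounce, view, purchase}) = 0.182/0.689 = 0.2642.

0.2642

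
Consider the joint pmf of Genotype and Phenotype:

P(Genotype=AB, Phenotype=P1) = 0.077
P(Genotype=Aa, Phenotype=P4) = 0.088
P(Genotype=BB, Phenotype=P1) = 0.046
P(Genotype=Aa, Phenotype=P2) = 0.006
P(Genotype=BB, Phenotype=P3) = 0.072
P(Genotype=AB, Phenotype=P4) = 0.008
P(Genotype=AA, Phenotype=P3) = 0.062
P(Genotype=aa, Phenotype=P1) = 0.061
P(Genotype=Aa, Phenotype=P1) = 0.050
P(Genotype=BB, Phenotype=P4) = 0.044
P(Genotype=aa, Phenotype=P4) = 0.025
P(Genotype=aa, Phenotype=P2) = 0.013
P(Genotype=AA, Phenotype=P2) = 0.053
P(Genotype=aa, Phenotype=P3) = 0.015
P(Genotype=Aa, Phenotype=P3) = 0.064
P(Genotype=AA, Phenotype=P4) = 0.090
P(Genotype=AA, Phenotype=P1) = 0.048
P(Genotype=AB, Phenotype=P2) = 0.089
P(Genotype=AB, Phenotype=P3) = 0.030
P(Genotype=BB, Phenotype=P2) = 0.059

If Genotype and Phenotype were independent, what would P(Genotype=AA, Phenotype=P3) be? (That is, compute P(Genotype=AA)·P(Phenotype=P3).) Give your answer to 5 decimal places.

0.06148

P(Genotype=AA) = 0.048 + 0.053 + 0.062 + 0.090 = 0.253.
P(Phenotype=P3) = 0.062 + 0.064 + 0.015 + 0.030 + 0.072 = 0.243.
Product: 0.253 × 0.243 = 0.06148.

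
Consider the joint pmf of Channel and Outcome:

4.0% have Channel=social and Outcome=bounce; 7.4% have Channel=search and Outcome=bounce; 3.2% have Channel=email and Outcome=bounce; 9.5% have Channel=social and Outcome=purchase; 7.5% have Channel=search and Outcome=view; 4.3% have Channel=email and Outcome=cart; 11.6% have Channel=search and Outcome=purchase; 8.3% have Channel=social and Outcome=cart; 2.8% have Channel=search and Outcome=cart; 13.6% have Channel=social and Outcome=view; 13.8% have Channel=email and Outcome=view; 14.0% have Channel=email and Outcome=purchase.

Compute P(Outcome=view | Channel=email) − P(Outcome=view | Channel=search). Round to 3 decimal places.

P(Channel=email) = 0.032 + 0.138 + 0.043 + 0.140 = 0.353; P(Outcome=view | Channel=email) = 0.138/0.353 = 0.3909.
P(Channel=search) = 0.074 + 0.075 + 0.028 + 0.116 = 0.293; P(Outcome=view | Channel=search) = 0.075/0.293 = 0.2560.
Difference = 0.135.

0.135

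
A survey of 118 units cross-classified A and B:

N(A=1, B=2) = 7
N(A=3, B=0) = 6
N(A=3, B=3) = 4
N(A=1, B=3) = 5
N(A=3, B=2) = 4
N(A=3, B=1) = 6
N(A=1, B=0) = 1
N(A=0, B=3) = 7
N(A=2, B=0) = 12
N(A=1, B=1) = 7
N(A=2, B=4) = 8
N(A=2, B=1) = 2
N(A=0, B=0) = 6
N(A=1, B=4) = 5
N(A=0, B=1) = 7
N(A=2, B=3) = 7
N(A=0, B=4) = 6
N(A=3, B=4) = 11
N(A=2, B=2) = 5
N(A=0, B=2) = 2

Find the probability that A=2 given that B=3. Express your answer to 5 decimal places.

Total with B=3: 7 + 5 + 7 + 4 = 23.
P(A=2 | B=3) = 7/23 = 0.30435.

0.30435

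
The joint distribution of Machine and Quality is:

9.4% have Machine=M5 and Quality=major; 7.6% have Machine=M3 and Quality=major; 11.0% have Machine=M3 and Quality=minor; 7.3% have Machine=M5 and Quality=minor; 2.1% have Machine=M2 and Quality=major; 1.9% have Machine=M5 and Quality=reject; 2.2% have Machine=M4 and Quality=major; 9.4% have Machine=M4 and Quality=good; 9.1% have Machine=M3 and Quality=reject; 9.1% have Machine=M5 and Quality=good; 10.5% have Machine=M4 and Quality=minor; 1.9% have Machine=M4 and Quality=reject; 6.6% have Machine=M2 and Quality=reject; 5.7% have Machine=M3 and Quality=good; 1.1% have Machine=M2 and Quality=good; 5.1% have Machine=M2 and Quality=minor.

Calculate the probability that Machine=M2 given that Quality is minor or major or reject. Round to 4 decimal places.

P(Quality=minor) = 0.051 + 0.110 + 0.105 + 0.073 = 0.339.
P(Quality=major) = 0.021 + 0.076 + 0.022 + 0.094 = 0.213.
P(Quality=reject) = 0.066 + 0.091 + 0.019 + 0.019 = 0.195.
P(Quality ∈ {minor, major, reject}) = 0.339 + 0.213 + 0.195 = 0.747; P(Machine=M2, Quality ∈ {minor, major, reject}) = 0.051 + 0.021 + 0.066 = 0.138.
P(Machine=M2 | Quality ∈ {minor, major, reject}) = 0.138/0.747 = 0.1847.

0.1847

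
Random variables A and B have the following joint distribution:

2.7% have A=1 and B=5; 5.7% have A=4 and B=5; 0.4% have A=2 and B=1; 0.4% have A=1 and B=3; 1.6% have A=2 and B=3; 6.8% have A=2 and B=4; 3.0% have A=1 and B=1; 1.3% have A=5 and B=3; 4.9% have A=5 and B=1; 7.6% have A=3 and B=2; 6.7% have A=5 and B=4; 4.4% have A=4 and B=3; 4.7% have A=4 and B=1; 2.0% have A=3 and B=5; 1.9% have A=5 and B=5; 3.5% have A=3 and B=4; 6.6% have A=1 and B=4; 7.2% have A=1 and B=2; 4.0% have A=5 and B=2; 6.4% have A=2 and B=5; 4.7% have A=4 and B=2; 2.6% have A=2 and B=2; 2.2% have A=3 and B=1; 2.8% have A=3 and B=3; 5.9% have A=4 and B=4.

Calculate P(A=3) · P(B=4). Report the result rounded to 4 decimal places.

0.0534

P(A=3) = 0.022 + 0.076 + 0.028 + 0.035 + 0.020 = 0.181.
P(B=4) = 0.066 + 0.068 + 0.035 + 0.059 + 0.067 = 0.295.
Product: 0.181 × 0.295 = 0.0534.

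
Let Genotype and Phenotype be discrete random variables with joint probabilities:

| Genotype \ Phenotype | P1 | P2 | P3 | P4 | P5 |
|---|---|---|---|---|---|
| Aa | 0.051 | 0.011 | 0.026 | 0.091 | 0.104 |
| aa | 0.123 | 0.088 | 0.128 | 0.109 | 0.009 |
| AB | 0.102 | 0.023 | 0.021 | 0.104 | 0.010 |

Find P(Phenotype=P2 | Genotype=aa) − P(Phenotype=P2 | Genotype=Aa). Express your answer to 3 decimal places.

0.154

P(Genotype=aa) = 0.123 + 0.088 + 0.128 + 0.109 + 0.009 = 0.457; P(Phenotype=P2 | Genotype=aa) = 0.088/0.457 = 0.1926.
P(Genotype=Aa) = 0.051 + 0.011 + 0.026 + 0.091 + 0.104 = 0.283; P(Phenotype=P2 | Genotype=Aa) = 0.011/0.283 = 0.0389.
Difference = 0.154.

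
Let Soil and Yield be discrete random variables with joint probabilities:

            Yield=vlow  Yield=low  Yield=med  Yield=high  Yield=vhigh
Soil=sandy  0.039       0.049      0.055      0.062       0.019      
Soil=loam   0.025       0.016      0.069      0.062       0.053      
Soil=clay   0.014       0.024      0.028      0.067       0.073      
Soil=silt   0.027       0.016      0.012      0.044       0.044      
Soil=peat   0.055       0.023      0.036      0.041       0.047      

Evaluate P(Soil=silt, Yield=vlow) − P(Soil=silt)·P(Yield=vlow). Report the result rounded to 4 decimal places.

0.0041

P(Soil=silt) = 0.027 + 0.016 + 0.012 + 0.044 + 0.044 = 0.143.
P(Yield=vlow) = 0.039 + 0.025 + 0.014 + 0.027 + 0.055 = 0.160.
P(Soil=silt, Yield=vlow) − P(Soil=silt)P(Yield=vlow) = 0.027 − 0.143×0.160 = 0.0041.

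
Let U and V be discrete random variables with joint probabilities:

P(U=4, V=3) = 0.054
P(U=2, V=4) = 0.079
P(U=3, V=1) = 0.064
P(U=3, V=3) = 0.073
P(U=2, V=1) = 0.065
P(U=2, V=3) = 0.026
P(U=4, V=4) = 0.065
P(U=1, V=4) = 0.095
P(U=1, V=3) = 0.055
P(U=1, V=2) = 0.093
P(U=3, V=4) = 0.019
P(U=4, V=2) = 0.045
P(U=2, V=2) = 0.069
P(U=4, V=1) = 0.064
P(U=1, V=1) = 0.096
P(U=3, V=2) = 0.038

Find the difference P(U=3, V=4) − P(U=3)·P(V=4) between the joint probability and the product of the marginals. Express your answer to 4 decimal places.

P(U=3) = 0.064 + 0.038 + 0.073 + 0.019 = 0.194.
P(V=4) = 0.095 + 0.079 + 0.019 + 0.065 = 0.258.
P(U=3, V=4) − P(U=3)P(V=4) = 0.019 − 0.194×0.258 = -0.0311.

-0.0311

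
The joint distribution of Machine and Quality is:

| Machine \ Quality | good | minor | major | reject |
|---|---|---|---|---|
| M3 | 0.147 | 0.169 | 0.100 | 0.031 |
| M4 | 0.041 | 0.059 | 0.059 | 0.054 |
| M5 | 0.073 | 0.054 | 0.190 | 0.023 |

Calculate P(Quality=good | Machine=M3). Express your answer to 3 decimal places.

0.329

P(Machine=M3) = 0.147 + 0.169 + 0.100 + 0.031 = 0.447.
P(Quality=good | Machine=M3) = 0.147/0.447 = 0.329.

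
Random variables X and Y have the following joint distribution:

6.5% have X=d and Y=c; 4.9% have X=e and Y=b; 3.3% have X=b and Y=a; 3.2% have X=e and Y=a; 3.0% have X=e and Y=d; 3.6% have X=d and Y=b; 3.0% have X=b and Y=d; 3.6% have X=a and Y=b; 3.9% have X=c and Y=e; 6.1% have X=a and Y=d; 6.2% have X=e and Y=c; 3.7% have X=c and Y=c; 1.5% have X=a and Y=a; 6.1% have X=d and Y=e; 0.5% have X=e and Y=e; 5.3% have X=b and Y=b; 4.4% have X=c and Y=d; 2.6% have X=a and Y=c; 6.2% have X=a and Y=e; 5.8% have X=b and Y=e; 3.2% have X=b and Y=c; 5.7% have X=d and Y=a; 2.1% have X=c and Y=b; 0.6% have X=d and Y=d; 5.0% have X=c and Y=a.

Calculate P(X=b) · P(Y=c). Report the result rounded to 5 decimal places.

0.04573

P(X=b) = 0.033 + 0.053 + 0.032 + 0.030 + 0.058 = 0.206.
P(Y=c) = 0.026 + 0.032 + 0.037 + 0.065 + 0.062 = 0.222.
Product: 0.206 × 0.222 = 0.04573.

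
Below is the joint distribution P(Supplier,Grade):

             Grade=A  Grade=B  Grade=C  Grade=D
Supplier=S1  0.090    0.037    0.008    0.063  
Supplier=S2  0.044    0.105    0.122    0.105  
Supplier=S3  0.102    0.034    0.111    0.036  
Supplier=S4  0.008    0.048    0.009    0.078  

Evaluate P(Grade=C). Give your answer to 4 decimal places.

0.2500

P(Grade=C) = 0.008 + 0.122 + 0.111 + 0.009 = 0.250.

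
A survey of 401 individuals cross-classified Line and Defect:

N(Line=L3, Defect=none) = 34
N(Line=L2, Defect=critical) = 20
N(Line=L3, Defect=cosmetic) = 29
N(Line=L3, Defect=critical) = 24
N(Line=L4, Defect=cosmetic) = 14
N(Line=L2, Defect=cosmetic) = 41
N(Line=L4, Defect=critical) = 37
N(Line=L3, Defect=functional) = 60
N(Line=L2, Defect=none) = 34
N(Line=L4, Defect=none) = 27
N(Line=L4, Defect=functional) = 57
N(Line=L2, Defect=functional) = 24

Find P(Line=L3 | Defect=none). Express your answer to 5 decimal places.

0.35789

Total with Defect=none: 34 + 34 + 27 = 95.
P(Line=L3 | Defect=none) = 34/95 = 0.35789.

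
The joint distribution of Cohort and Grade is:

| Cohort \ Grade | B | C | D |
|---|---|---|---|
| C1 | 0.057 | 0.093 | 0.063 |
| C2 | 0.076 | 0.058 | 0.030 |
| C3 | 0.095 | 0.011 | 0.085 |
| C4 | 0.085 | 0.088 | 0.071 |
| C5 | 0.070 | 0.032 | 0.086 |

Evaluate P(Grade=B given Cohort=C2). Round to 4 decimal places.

P(Cohort=C2) = 0.076 + 0.058 + 0.030 = 0.164.
P(Grade=B | Cohort=C2) = 0.076/0.164 = 0.4634.

0.4634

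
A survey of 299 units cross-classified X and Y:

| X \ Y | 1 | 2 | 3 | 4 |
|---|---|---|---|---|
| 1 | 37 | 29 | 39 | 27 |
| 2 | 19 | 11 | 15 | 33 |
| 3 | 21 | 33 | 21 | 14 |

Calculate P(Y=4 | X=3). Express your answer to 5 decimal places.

0.15730

Total with X=3: 21 + 33 + 21 + 14 = 89.
P(Y=4 | X=3) = 14/89 = 0.15730.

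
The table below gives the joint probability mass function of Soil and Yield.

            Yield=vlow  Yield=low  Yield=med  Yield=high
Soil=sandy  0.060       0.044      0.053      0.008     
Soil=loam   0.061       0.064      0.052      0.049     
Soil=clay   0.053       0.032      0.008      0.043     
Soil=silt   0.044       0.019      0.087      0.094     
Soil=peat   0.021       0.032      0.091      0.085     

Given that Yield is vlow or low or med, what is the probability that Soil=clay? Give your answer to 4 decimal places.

P(Yield=vlow) = 0.060 + 0.061 + 0.053 + 0.044 + 0.021 = 0.239.
P(Yield=low) = 0.044 + 0.064 + 0.032 + 0.019 + 0.032 = 0.191.
P(Yield=med) = 0.053 + 0.052 + 0.008 + 0.087 + 0.091 = 0.291.
P(Yield ∈ {vlow, low, med}) = 0.239 + 0.191 + 0.291 = 0.721; P(Soil=clay, Yield ∈ {vlow, low, med}) = 0.053 + 0.032 + 0.008 = 0.093.
P(Soil=clay | Yield ∈ {vlow, low, med}) = 0.093/0.721 = 0.1290.

0.1290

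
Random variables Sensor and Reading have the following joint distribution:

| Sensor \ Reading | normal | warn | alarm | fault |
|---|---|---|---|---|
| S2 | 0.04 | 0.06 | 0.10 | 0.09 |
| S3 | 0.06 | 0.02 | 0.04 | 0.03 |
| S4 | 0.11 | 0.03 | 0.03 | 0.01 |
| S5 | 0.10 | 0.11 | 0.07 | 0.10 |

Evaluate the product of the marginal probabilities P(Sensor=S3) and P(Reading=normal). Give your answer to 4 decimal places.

P(Sensor=S3) = 0.06 + 0.02 + 0.04 + 0.03 = 0.15.
P(Reading=normal) = 0.04 + 0.06 + 0.11 + 0.10 = 0.31.
Product: 0.15 × 0.31 = 0.0465.

0.0465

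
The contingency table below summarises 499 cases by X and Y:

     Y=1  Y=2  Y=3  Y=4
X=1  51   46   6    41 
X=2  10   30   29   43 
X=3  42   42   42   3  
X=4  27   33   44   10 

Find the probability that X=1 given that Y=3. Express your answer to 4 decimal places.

0.0496

Total with Y=3: 6 + 29 + 42 + 44 = 121.
P(X=1 | Y=3) = 6/121 = 0.0496.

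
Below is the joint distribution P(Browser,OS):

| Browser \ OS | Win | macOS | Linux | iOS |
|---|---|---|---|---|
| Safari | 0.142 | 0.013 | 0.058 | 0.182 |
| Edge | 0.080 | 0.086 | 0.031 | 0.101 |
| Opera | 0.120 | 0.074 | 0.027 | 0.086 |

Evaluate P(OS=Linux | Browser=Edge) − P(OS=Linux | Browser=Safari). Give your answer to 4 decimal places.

P(Browser=Edge) = 0.080 + 0.086 + 0.031 + 0.101 = 0.298; P(OS=Linux | Browser=Edge) = 0.031/0.298 = 0.10403.
P(Browser=Safari) = 0.142 + 0.013 + 0.058 + 0.182 = 0.395; P(OS=Linux | Browser=Safari) = 0.058/0.395 = 0.14684.
Difference = -0.0428.

-0.0428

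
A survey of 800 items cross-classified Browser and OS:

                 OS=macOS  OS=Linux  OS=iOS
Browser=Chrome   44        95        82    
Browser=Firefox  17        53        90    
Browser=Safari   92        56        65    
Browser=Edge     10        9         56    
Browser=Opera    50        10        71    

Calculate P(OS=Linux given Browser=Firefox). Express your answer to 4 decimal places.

0.3313

Total with Browser=Firefox: 17 + 53 + 90 = 160.
P(OS=Linux | Browser=Firefox) = 53/160 = 0.3313.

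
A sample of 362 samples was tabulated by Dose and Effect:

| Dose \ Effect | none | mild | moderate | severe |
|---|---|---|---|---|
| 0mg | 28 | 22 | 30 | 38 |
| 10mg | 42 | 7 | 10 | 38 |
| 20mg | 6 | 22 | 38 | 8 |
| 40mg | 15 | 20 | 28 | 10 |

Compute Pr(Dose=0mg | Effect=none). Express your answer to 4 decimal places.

Total with Effect=none: 28 + 42 + 6 + 15 = 91.
P(Dose=0mg | Effect=none) = 28/91 = 0.3077.

0.3077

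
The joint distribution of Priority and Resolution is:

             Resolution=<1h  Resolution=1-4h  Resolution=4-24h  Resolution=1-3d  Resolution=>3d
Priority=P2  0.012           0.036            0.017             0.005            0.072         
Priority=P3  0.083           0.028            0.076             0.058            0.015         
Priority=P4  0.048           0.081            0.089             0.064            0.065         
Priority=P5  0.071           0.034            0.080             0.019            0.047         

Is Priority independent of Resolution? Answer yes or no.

P(Priority=P2) = 0.142 and P(Resolution=>3d) = 0.199, so their product is 0.02826, but P(Priority=P2, Resolution=>3d) = 0.072. Since these differ, Priority and Resolution are not independent.

no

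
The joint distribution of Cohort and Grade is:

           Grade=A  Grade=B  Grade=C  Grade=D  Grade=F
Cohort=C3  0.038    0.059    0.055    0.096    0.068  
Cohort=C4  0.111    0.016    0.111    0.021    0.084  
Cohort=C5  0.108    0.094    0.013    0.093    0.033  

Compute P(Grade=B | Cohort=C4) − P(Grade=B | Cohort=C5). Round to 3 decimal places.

P(Cohort=C4) = 0.111 + 0.016 + 0.111 + 0.021 + 0.084 = 0.343; P(Grade=B | Cohort=C4) = 0.016/0.343 = 0.0466.
P(Cohort=C5) = 0.108 + 0.094 + 0.013 + 0.093 + 0.033 = 0.341; P(Grade=B | Cohort=C5) = 0.094/0.341 = 0.2757.
Difference = -0.229.

-0.229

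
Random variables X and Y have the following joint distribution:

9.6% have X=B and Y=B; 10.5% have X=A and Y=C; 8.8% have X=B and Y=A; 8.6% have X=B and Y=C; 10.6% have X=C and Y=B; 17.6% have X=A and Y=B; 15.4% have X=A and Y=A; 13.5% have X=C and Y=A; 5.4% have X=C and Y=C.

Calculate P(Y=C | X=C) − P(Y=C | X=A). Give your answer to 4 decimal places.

P(X=C) = 0.135 + 0.106 + 0.054 = 0.295; P(Y=C | X=C) = 0.054/0.295 = 0.18305.
P(X=A) = 0.154 + 0.176 + 0.105 = 0.435; P(Y=C | X=A) = 0.105/0.435 = 0.24138.
Difference = -0.0583.

-0.0583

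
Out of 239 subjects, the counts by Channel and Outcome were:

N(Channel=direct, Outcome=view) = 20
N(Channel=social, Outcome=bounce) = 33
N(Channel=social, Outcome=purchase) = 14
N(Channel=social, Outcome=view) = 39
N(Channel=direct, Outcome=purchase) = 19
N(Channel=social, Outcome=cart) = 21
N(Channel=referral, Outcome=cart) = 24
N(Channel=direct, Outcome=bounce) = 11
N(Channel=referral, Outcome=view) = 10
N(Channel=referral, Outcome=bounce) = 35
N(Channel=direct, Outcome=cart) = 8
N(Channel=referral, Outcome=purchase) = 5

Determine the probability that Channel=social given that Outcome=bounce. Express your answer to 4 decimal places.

Total with Outcome=bounce: 33 + 11 + 35 = 79.
P(Channel=social | Outcome=bounce) = 33/79 = 0.4177.

0.4177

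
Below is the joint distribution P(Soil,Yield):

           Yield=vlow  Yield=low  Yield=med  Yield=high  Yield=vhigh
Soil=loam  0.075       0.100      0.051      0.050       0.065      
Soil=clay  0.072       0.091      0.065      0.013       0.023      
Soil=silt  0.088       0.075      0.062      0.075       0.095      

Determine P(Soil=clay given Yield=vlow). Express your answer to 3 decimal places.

P(Yield=vlow) = 0.075 + 0.072 + 0.088 = 0.235.
P(Soil=clay | Yield=vlow) = 0.072/0.235 = 0.306.

0.306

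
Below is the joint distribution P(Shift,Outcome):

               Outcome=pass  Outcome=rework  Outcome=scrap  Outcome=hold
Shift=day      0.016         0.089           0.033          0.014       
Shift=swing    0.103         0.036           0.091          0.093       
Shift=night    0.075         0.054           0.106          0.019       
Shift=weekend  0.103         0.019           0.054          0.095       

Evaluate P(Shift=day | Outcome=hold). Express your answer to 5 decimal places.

P(Outcome=hold) = 0.014 + 0.093 + 0.019 + 0.095 = 0.221.
P(Shift=day | Outcome=hold) = 0.014/0.221 = 0.06335.

0.06335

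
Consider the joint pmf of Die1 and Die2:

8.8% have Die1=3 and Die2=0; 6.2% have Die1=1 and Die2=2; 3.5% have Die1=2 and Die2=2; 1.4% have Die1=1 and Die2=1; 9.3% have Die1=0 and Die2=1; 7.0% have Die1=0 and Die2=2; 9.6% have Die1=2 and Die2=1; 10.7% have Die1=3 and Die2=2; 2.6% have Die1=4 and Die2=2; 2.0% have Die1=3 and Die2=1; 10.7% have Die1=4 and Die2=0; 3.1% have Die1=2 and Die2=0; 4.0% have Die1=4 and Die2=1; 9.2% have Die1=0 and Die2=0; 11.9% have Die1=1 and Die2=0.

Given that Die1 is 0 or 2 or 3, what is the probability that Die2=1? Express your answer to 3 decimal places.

P(Die1=0) = 0.092 + 0.093 + 0.070 = 0.255.
P(Die1=2) = 0.031 + 0.096 + 0.035 = 0.162.
P(Die1=3) = 0.088 + 0.020 + 0.107 = 0.215.
P(Die1 ∈ {0, 2, 3}) = 0.255 + 0.162 + 0.215 = 0.632; P(Die2=1, Die1 ∈ {0, 2, 3}) = 0.093 + 0.096 + 0.020 = 0.209.
P(Die2=1 | Die1 ∈ {0, 2, 3}) = 0.209/0.632 = 0.331.

0.331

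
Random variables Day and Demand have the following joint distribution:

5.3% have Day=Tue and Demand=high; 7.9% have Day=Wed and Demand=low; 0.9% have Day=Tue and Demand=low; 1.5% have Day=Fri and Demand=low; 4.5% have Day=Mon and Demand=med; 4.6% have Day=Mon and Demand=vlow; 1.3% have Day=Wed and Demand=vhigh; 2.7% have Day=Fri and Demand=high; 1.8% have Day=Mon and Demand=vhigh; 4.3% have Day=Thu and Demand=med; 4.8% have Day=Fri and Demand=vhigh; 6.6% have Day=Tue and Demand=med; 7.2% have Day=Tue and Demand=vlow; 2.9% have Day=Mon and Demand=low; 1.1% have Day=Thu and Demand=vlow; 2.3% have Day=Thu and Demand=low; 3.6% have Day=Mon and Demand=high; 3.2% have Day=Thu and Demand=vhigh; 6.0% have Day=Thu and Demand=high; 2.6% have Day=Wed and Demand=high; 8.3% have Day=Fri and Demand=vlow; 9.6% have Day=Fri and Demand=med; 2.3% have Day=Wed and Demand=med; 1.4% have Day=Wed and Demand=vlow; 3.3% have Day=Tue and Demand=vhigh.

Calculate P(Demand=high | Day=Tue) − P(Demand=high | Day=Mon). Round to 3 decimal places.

P(Day=Tue) = 0.072 + 0.009 + 0.066 + 0.053 + 0.033 = 0.233; P(Demand=high | Day=Tue) = 0.053/0.233 = 0.2275.
P(Day=Mon) = 0.046 + 0.029 + 0.045 + 0.036 + 0.018 = 0.174; P(Demand=high | Day=Mon) = 0.036/0.174 = 0.2069.
Difference = 0.021.

0.021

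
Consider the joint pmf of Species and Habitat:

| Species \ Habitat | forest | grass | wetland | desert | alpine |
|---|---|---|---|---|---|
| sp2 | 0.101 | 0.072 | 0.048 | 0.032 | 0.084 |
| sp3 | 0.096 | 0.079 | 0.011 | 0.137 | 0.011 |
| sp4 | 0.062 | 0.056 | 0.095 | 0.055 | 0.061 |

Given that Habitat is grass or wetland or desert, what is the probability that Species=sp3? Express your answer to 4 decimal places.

P(Habitat=grass) = 0.072 + 0.079 + 0.056 = 0.207.
P(Habitat=wetland) = 0.048 + 0.011 + 0.095 = 0.154.
P(Habitat=desert) = 0.032 + 0.137 + 0.055 = 0.224.
P(Habitat ∈ {grass, wetland, desert}) = 0.207 + 0.154 + 0.224 = 0.585; P(Species=sp3, Habitat ∈ {grass, wetland, desert}) = 0.079 + 0.011 + 0.137 = 0.227.
P(Species=sp3 | Habitat ∈ {grass, wetland, desert}) = 0.227/0.585 = 0.3880.

0.3880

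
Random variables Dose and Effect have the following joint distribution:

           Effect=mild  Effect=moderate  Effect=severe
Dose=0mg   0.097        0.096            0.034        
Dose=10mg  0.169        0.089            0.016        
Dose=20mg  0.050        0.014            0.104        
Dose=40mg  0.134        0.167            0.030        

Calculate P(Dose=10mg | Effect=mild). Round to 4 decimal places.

0.3756

P(Effect=mild) = 0.097 + 0.169 + 0.050 + 0.134 = 0.450.
P(Dose=10mg | Effect=mild) = 0.169/0.450 = 0.3756.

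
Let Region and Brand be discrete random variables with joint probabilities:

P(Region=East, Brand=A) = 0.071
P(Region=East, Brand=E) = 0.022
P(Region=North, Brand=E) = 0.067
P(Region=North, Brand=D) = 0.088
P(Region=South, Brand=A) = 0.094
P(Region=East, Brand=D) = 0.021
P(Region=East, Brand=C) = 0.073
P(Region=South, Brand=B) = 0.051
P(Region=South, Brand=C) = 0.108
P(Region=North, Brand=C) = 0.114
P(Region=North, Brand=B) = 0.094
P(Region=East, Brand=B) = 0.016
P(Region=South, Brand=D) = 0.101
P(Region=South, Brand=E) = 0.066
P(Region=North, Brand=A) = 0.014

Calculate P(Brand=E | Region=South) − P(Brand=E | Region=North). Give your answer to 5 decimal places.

-0.02058

P(Region=South) = 0.094 + 0.051 + 0.108 + 0.101 + 0.066 = 0.420; P(Brand=E | Region=South) = 0.066/0.420 = 0.157143.
P(Region=North) = 0.014 + 0.094 + 0.114 + 0.088 + 0.067 = 0.377; P(Brand=E | Region=North) = 0.067/0.377 = 0.177719.
Difference = -0.02058.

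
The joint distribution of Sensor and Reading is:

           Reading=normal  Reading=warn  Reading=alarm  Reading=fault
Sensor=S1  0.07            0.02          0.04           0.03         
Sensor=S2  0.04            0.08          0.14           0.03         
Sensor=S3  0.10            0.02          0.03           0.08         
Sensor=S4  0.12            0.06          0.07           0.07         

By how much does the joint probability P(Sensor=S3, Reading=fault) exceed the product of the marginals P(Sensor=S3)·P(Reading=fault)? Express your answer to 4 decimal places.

0.0317

P(Sensor=S3) = 0.10 + 0.02 + 0.03 + 0.08 = 0.23.
P(Reading=fault) = 0.03 + 0.03 + 0.08 + 0.07 = 0.21.
P(Sensor=S3, Reading=fault) − P(Sensor=S3)P(Reading=fault) = 0.08 − 0.23×0.21 = 0.0317.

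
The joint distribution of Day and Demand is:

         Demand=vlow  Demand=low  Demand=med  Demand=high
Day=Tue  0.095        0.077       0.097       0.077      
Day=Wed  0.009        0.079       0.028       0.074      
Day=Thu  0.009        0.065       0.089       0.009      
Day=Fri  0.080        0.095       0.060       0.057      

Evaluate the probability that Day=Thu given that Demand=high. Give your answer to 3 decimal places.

0.041

P(Demand=high) = 0.077 + 0.074 + 0.009 + 0.057 = 0.217.
P(Day=Thu | Demand=high) = 0.009/0.217 = 0.041.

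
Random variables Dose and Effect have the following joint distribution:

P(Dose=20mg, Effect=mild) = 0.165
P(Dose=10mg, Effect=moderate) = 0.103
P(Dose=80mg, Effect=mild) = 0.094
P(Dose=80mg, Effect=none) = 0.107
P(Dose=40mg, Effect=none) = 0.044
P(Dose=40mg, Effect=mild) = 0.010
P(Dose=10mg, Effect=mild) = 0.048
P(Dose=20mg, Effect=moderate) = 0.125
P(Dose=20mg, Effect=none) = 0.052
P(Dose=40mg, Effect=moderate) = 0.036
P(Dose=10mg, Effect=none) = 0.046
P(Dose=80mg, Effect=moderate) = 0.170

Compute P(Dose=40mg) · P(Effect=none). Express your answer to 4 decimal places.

P(Dose=40mg) = 0.044 + 0.010 + 0.036 = 0.090.
P(Effect=none) = 0.046 + 0.052 + 0.044 + 0.107 = 0.249.
Product: 0.090 × 0.249 = 0.0224.

0.0224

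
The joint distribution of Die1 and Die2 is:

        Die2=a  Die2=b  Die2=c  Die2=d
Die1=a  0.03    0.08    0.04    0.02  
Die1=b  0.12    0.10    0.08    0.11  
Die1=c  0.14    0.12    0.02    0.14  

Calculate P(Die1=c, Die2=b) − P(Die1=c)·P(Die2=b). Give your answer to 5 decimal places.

-0.00600

P(Die1=c) = 0.14 + 0.12 + 0.02 + 0.14 = 0.42.
P(Die2=b) = 0.08 + 0.10 + 0.12 = 0.30.
P(Die1=c, Die2=b) − P(Die1=c)P(Die2=b) = 0.12 − 0.42×0.30 = -0.00600.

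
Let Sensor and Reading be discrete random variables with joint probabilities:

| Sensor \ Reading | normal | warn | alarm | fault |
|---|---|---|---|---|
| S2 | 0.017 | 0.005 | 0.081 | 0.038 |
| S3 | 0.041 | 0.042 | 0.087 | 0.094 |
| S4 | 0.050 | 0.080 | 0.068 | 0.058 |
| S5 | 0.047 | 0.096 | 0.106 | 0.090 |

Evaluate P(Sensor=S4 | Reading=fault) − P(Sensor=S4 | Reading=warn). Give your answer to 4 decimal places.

P(Reading=fault) = 0.038 + 0.094 + 0.058 + 0.090 = 0.280; P(Sensor=S4 | Reading=fault) = 0.058/0.280 = 0.20714.
P(Reading=warn) = 0.005 + 0.042 + 0.080 + 0.096 = 0.223; P(Sensor=S4 | Reading=warn) = 0.080/0.223 = 0.35874.
Difference = -0.1516.

-0.1516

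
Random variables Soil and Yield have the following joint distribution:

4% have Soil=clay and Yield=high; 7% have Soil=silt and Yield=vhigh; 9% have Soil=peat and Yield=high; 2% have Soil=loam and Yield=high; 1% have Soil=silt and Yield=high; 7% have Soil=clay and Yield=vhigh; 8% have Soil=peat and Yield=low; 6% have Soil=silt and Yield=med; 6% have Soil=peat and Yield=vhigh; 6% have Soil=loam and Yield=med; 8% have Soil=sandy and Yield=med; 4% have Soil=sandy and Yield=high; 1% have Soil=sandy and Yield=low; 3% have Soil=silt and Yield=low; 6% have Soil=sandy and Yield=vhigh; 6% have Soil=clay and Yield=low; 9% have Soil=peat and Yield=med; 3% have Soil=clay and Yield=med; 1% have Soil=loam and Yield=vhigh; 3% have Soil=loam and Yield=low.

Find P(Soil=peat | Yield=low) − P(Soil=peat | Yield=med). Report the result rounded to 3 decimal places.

P(Yield=low) = 0.01 + 0.03 + 0.06 + 0.03 + 0.08 = 0.21; P(Soil=peat | Yield=low) = 0.08/0.21 = 0.3810.
P(Yield=med) = 0.08 + 0.06 + 0.03 + 0.06 + 0.09 = 0.32; P(Soil=peat | Yield=med) = 0.09/0.32 = 0.2813.
Difference = 0.100.

0.100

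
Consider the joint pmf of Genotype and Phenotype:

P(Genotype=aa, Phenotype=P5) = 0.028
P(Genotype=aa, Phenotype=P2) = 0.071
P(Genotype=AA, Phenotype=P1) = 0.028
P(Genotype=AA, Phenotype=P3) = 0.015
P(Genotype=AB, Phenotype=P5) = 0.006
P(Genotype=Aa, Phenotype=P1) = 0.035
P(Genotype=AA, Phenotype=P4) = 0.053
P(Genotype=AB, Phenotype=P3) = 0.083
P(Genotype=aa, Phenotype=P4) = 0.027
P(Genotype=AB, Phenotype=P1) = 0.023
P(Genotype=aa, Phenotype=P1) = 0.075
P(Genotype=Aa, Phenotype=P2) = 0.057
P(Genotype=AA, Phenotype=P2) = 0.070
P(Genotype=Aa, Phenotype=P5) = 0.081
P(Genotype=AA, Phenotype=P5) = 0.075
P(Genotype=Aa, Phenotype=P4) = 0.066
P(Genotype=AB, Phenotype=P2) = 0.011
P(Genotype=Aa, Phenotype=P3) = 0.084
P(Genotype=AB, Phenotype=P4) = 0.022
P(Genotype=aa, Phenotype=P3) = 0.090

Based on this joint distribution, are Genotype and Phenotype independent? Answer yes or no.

P(Genotype=AA) = 0.241 and P(Phenotype=P3) = 0.272, so their product is 0.06555, but P(Genotype=AA, Phenotype=P3) = 0.015. Since these differ, Genotype and Phenotype are not independent.

no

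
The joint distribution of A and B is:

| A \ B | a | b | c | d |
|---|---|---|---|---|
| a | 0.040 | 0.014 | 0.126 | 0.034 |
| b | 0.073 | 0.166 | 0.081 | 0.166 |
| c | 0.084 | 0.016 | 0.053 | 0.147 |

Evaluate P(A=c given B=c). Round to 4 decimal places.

0.2038

P(B=c) = 0.126 + 0.081 + 0.053 = 0.260.
P(A=c | B=c) = 0.053/0.260 = 0.2038.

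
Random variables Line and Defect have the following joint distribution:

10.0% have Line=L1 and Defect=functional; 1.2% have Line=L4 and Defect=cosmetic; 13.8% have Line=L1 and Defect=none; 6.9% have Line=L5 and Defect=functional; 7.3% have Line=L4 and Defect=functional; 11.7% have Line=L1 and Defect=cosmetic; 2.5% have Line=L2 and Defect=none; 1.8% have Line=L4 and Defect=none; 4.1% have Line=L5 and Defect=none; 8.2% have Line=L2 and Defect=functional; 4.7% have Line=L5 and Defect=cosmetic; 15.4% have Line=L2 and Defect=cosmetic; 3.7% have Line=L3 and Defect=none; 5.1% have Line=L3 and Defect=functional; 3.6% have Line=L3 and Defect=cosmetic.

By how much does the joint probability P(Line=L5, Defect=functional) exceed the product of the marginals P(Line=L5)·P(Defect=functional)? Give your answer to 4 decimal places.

0.0101

P(Line=L5) = 0.041 + 0.047 + 0.069 = 0.157.
P(Defect=functional) = 0.100 + 0.082 + 0.051 + 0.073 + 0.069 = 0.375.
P(Line=L5, Defect=functional) − P(Line=L5)P(Defect=functional) = 0.069 − 0.157×0.375 = 0.0101.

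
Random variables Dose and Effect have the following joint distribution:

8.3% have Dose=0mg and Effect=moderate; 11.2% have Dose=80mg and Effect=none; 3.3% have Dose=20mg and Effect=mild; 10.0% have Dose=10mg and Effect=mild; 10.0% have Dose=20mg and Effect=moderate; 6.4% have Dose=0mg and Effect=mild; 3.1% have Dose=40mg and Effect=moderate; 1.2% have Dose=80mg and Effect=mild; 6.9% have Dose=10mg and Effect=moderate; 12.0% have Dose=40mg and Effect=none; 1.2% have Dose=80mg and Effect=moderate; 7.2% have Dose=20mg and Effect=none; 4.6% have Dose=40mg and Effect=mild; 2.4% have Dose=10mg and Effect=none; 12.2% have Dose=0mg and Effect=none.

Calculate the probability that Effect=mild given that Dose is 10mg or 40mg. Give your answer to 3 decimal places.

P(Dose=10mg) = 0.024 + 0.100 + 0.069 = 0.193.
P(Dose=40mg) = 0.120 + 0.046 + 0.031 = 0.197.
P(Dose ∈ {10mg, 40mg}) = 0.193 + 0.197 = 0.390; P(Effect=mild, Dose ∈ {10mg, 40mg}) = 0.100 + 0.046 = 0.146.
P(Effect=mild | Dose ∈ {10mg, 40mg}) = 0.146/0.390 = 0.374.

0.374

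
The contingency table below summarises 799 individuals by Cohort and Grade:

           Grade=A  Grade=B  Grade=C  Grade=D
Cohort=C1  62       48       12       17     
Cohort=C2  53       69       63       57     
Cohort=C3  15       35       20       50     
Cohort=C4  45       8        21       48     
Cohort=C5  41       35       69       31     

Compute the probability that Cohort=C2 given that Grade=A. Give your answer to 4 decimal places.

0.2454

Total with Grade=A: 62 + 53 + 15 + 45 + 41 = 216.
P(Cohort=C2 | Grade=A) = 53/216 = 0.2454.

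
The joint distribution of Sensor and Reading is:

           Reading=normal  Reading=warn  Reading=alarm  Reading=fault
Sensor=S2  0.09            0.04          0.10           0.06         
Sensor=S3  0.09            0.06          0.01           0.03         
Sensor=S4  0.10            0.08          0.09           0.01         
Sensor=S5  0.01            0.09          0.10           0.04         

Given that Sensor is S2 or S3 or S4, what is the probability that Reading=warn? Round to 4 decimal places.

0.2368

P(Sensor=S2) = 0.09 + 0.04 + 0.10 + 0.06 = 0.29.
P(Sensor=S3) = 0.09 + 0.06 + 0.01 + 0.03 = 0.19.
P(Sensor=S4) = 0.10 + 0.08 + 0.09 + 0.01 = 0.28.
P(Sensor ∈ {S2, S3, S4}) = 0.29 + 0.19 + 0.28 = 0.76; P(Reading=warn, Sensor ∈ {S2, S3, S4}) = 0.04 + 0.06 + 0.08 = 0.18.
P(Reading=warn | Sensor ∈ {S2, S3, S4}) = 0.18/0.76 = 0.2368.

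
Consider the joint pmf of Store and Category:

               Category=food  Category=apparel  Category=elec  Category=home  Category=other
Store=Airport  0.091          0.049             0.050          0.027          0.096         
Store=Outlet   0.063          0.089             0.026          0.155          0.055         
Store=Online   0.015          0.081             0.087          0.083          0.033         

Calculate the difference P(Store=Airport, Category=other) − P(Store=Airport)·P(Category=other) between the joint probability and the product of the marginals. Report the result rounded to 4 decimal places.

0.0384

P(Store=Airport) = 0.091 + 0.049 + 0.050 + 0.027 + 0.096 = 0.313.
P(Category=other) = 0.096 + 0.055 + 0.033 = 0.184.
P(Store=Airport, Category=other) − P(Store=Airport)P(Category=other) = 0.096 − 0.313×0.184 = 0.0384.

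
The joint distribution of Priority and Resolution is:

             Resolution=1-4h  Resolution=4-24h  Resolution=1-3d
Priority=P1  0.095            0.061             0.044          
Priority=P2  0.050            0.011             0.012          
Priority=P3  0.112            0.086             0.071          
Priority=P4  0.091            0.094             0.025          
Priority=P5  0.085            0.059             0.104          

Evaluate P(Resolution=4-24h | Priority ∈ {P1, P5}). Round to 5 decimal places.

0.26786

P(Priority=P1) = 0.095 + 0.061 + 0.044 = 0.200.
P(Priority=P5) = 0.085 + 0.059 + 0.104 = 0.248.
P(Priority ∈ {P1, P5}) = 0.200 + 0.248 = 0.448; P(Resolution=4-24h, Priority ∈ {P1, P5}) = 0.061 + 0.059 = 0.120.
P(Resolution=4-24h | Priority ∈ {P1, P5}) = 0.120/0.448 = 0.26786.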